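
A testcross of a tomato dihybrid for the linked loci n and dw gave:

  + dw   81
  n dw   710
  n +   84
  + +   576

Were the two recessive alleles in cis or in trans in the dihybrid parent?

The two most frequent classes are + + (576) and n dw (710); these are the parental (non-recombinant) types.
So the F1 carried + + on one chromosome and n dw on the other — the recessive alleles are on the same chromosome (cis / coupling).

cis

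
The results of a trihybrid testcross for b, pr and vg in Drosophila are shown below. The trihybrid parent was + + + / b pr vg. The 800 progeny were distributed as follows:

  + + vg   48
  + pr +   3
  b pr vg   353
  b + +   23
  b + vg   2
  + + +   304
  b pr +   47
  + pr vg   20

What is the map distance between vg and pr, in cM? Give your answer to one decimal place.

12.5 cM

The two rarest classes, + pr + and b + vg, are the double crossovers. Comparing them with the parentals, only the pr allele has switched, so pr is the middle locus and the order is vg – pr – b.
Crossovers in the vg–pr interval produce the single-crossover classes + + vg and b pr + (48 + 47 = 95) plus the double crossovers (5).
RF(vg–pr) = (95 + 5) / 800 = 100/800 = 0.1250 → 12.5 cM.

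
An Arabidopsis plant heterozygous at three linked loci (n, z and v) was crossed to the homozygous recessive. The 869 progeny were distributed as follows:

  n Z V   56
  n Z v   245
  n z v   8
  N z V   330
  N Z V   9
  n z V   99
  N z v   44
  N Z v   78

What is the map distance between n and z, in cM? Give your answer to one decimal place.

The two most frequent reciprocal classes, n Z v and N z V, are the parental types, so the F1 was n Z v / N z V.
The two rarest classes, n z v and N Z V, are the double crossovers. Comparing them with the parentals, only the z allele has switched, so z is the middle locus and the order is n – z – v.
Crossovers in the n–z interval produce the single-crossover classes N Z v and n z V (78 + 99 = 177) plus the double crossovers (17).
RF(n–z) = (177 + 17) / 869 = 194/869 = 0.2232 → 22.3 cM.

22.3 cM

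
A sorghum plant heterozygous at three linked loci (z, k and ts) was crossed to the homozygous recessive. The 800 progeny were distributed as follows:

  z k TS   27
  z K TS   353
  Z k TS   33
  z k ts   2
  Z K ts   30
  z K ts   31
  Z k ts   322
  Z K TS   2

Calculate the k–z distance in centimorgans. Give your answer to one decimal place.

7.6 centimorgans

The two most frequent reciprocal classes, z K TS and Z k ts, are the parental types, so the F1 was z K TS / Z k ts.
The two rarest classes, Z K TS and z k ts, are the double crossovers. Comparing them with the parentals, only the z allele has switched, so z is the middle locus and the order is ts – z – k.
Crossovers in the z–k interval produce the single-crossover classes z k TS and Z K ts (27 + 30 = 57) plus the double crossovers (4).
RF(z–k) = (57 + 4) / 800 = 61/800 = 0.0762 → 7.6 centimorgans.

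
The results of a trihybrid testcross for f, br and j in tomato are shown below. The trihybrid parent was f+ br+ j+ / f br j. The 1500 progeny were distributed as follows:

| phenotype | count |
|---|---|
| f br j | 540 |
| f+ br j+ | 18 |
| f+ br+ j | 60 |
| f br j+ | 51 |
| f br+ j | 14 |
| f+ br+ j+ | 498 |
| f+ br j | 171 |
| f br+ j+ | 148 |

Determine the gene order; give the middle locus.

br

The two rarest classes, f+ br j+ and f br+ j, are the double crossovers. Comparing them with the parentals, only the br allele has switched, so br is the middle locus and the order is f – br – j.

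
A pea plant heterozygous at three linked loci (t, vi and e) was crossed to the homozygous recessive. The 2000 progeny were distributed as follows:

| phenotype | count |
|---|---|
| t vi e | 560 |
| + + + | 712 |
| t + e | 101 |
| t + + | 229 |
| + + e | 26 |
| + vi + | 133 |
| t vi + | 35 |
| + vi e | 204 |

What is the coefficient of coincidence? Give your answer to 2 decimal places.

0.84

The two most frequent reciprocal classes, t vi e and + + +, are the parental types, so the F1 was t vi e / + + +.
The two rarest classes, t vi + and + + e, are the double crossovers. Comparing them with the parentals, only the e allele has switched, so e is the middle locus and the order is vi – e – t.
vi–e: (234 + 61)/2000 = 0.1475; e–t: (433 + 61)/2000 = 0.2470.
Expected DCO frequency = 0.1475 × 0.2470 ≈ 0.03643; observed = 61/2000 ≈ 0.03050.
Coefficient of coincidence = 0.03050/0.03643 ≈ 0.84.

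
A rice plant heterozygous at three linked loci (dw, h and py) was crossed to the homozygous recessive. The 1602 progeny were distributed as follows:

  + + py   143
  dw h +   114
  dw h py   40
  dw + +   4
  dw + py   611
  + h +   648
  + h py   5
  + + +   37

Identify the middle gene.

The two most frequent reciprocal classes, + h + and dw + py, are the parental types, so the F1 was + h + / dw + py.
The two rarest classes, + h py and dw + +, are the double crossovers. Comparing them with the parentals, only the py allele has switched, so py is the middle locus and the order is dw – py – h.

py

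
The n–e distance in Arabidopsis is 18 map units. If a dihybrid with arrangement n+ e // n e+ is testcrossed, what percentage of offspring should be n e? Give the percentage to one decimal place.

9.0%

A map distance of 18 map units corresponds to a recombination frequency of 0.180.
The F1 is n+ e / n e+, so n e is a recombinant gamete class with expected frequency r/2 = 0.180/2 = 0.0900.
That is 0.0900 = 9.0% of the progeny.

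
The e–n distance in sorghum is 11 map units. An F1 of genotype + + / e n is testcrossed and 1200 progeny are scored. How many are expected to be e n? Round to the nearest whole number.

534

A map distance of 11 map units corresponds to a recombination frequency of 0.110.
The F1 is + + / e n, so e n is a parental gamete class with expected frequency (1 − r)/2 = 0.890/2 = 0.4450.
Expected number = 0.4450 × 1200 = 534.00 ≈ 534.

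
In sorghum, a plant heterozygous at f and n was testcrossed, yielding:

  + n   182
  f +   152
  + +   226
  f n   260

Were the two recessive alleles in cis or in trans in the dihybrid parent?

cis

The two most frequent classes are + + (226) and f n (260); these are the parental (non-recombinant) types.
So the F1 carried + + on one chromosome and f n on the other — the recessive alleles are on the same chromosome (cis / coupling).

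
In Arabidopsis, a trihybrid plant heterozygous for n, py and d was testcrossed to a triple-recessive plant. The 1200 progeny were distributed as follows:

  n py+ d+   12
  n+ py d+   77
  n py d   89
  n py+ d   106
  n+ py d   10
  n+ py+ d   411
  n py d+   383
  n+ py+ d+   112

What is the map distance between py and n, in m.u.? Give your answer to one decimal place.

The two most frequent reciprocal classes, n py d+ and n+ py+ d, are the parental types, so the F1 was n py d+ / n+ py+ d.
The two rarest classes, n py+ d+ and n+ py d, are the double crossovers. Comparing them with the parentals, only the py allele has switched, so py is the middle locus and the order is n – py – d.
Crossovers in the n–py interval produce the single-crossover classes n+ py d+ and n py+ d (77 + 106 = 183) plus the double crossovers (22).
RF(n–py) = (183 + 22) / 1200 = 205/1200 = 0.1708 → 17.1 m.u.

17.1 m.u.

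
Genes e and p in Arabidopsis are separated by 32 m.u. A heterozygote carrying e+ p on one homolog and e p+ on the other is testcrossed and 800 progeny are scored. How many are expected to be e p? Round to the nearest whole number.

A map distance of 32 m.u. corresponds to a recombination frequency of 0.320.
The F1 is e+ p / e p+, so e p is a recombinant gamete class with expected frequency r/2 = 0.320/2 = 0.1600.
Expected number = 0.1600 × 800 = 128.00 ≈ 128.

128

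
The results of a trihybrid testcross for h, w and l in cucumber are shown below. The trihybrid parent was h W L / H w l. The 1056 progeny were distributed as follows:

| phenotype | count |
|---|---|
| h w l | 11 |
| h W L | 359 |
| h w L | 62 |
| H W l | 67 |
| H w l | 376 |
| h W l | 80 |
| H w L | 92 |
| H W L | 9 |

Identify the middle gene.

The two rarest classes, H W L and h w l, are the double crossovers. Comparing them with the parentals, only the h allele has switched, so h is the middle locus and the order is l – h – w.

h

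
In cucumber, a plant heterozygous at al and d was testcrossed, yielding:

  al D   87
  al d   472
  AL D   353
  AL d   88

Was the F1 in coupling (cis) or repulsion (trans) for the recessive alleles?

The two most frequent classes are AL D (353) and al d (472); these are the parental (non-recombinant) types.
So the F1 carried AL D on one chromosome and al d on the other — the recessive alleles are on the same chromosome (cis / coupling).

cis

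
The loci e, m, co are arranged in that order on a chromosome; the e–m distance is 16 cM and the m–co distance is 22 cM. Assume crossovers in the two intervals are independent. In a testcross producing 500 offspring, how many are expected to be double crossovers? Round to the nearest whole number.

18

Map distances give recombination frequencies of 0.160 and 0.220 for the two intervals.
With no interference, expected double-crossover frequency = 0.160 × 0.220 = 0.03520.
Expected number = 0.03520 × 500 = 17.60 ≈ 18.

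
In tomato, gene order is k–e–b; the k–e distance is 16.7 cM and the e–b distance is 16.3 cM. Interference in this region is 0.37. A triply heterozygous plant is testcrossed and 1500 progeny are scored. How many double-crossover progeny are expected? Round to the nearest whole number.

Map distances give recombination frequencies of 0.167 and 0.163 for the two intervals.
With interference 0.37 (so coincidence = 0.63), expected double-crossover frequency = 0.167 × 0.163 × 0.63 = 0.01715.
Expected number = 0.01715 × 1500 = 25.72 ≈ 26.

26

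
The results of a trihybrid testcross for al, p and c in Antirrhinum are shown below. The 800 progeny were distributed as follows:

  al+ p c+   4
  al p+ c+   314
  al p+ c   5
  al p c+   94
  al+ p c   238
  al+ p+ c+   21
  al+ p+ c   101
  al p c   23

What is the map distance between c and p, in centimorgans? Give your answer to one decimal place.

25.5 centimorgans

The two most frequent reciprocal classes, al p+ c+ and al+ p c, are the parental types, so the F1 was al p+ c+ / al+ p c.
The two rarest classes, al p+ c and al+ p c+, are the double crossovers. Comparing them with the parentals, only the c allele has switched, so c is the middle locus and the order is p – c – al.
Crossovers in the p–c interval produce the single-crossover classes al p c+ and al+ p+ c (94 + 101 = 195) plus the double crossovers (9).
RF(p–c) = (195 + 9) / 800 = 204/800 = 0.2550 → 25.5 centimorgans.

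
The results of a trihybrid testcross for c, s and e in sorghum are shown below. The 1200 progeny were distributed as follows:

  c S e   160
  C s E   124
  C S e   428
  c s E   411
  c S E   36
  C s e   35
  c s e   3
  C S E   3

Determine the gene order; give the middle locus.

e

The two most frequent reciprocal classes, c s E and C S e, are the parental types, so the F1 was c s E / C S e.
The two rarest classes, c s e and C S E, are the double crossovers. Comparing them with the parentals, only the e allele has switched, so e is the middle locus and the order is s – e – c.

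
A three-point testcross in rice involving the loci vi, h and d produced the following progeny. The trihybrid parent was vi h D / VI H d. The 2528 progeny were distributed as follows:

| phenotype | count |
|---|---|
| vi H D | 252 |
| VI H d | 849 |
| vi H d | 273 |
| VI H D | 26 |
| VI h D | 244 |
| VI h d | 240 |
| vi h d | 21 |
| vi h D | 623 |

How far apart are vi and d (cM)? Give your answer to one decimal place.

The two rarest classes, vi h d and VI H D, are the double crossovers. Comparing them with the parentals, only the d allele has switched, so d is the middle locus and the order is h – d – vi.
Crossovers in the d–vi interval produce the single-crossover classes VI h D and vi H d (244 + 273 = 517) plus the double crossovers (47).
RF(d–vi) = (517 + 47) / 2528 = 564/2528 = 0.2231 → 22.3 cM.

22.3 cM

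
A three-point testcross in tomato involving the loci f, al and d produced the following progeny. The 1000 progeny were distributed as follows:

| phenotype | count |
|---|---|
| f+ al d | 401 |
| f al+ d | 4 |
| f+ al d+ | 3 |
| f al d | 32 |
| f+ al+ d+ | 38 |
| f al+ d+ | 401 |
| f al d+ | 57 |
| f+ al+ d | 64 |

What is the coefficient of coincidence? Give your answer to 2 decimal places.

The two most frequent reciprocal classes, f al+ d+ and f+ al d, are the parental types, so the F1 was f al+ d+ / f+ al d.
The two rarest classes, f al+ d and f+ al d+, are the double crossovers. Comparing them with the parentals, only the d allele has switched, so d is the middle locus and the order is al – d – f.
al–d: (121 + 7)/1000 = 0.1280; d–f: (70 + 7)/1000 = 0.0770.
Expected DCO frequency = 0.1280 × 0.0770 ≈ 0.00986; observed = 7/1000 ≈ 0.00700.
Coefficient of coincidence = 0.00700/0.00986 ≈ 0.71.

0.71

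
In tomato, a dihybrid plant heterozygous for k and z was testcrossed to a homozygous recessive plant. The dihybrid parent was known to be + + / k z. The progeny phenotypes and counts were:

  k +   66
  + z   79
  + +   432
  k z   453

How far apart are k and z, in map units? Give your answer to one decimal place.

14.1 map units

The recombinant classes are + z and k +: 79 + 66 = 145.
Recombination frequency = 145/1030 = 0.1408 ≈ 14.1%, i.e. 14.1 map units.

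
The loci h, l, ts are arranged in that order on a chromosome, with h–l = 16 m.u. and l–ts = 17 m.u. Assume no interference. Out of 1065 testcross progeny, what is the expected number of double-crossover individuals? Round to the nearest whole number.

Map distances give recombination frequencies of 0.160 and 0.170 for the two intervals.
With no interference, expected double-crossover frequency = 0.160 × 0.170 = 0.02720.
Expected number = 0.02720 × 1065 = 28.97 ≈ 29.

29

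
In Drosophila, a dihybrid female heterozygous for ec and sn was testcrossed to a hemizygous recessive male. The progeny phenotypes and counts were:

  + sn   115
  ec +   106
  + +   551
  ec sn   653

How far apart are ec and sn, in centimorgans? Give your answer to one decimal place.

15.5 centimorgans

The two most frequent classes, + + (551) and ec sn (653), are the parental types, so the F1 was + + / ec sn.
The recombinant classes are + sn and ec +: 115 + 106 = 221.
Recombination frequency = 221/1425 = 0.1551 ≈ 15.5%, i.e. 15.5 centimorgans.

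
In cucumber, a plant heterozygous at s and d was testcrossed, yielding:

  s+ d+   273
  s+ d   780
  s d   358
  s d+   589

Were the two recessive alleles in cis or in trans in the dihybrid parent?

The two most frequent classes are s+ d (780) and s d+ (589); these are the parental (non-recombinant) types.
So the F1 carried s+ d on one chromosome and s d+ on the other — the recessive alleles are on opposite chromosomes (trans / repulsion).

trans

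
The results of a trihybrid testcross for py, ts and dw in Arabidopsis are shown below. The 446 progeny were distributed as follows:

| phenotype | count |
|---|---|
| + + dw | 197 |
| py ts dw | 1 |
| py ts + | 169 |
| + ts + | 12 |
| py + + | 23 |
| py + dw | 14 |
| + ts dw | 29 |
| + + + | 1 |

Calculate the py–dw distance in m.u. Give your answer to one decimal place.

6.3 m.u.

The two most frequent reciprocal classes, + + dw and py ts +, are the parental types, so the F1 was + + dw / py ts +.
The two rarest classes, + + + and py ts dw, are the double crossovers. Comparing them with the parentals, only the dw allele has switched, so dw is the middle locus and the order is ts – dw – py.
Crossovers in the dw–py interval produce the single-crossover classes py + dw and + ts + (14 + 12 = 26) plus the double crossovers (2).
RF(dw–py) = (26 + 2) / 446 = 28/446 = 0.0628 → 6.3 m.u.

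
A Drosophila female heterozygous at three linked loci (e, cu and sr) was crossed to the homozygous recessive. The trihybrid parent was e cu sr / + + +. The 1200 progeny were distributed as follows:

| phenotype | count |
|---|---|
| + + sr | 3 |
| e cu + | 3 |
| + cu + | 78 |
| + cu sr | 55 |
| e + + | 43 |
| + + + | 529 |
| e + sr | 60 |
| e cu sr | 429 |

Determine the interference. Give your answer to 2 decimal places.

0.52

The two rarest classes, e cu + and + + sr, are the double crossovers. Comparing them with the parentals, only the sr allele has switched, so sr is the middle locus and the order is cu – sr – e.
cu–sr: (138 + 6)/1200 = 0.1200; sr–e: (98 + 6)/1200 = 0.0867.
Expected DCO frequency = 0.1200 × 0.0867 ≈ 0.01040; observed = 6/1200 ≈ 0.00500.
Coefficient of coincidence = 0.00500/0.01040 ≈ 0.48; interference = 1 − 0.48 = 0.52.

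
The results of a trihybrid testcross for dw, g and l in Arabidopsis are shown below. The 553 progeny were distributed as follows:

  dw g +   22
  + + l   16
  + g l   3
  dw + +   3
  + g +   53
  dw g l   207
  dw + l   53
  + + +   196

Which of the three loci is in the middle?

dw

The two most frequent reciprocal classes, + + + and dw g l, are the parental types, so the F1 was + + + / dw g l.
The two rarest classes, dw + + and + g l, are the double crossovers. Comparing them with the parentals, only the dw allele has switched, so dw is the middle locus and the order is l – dw – g.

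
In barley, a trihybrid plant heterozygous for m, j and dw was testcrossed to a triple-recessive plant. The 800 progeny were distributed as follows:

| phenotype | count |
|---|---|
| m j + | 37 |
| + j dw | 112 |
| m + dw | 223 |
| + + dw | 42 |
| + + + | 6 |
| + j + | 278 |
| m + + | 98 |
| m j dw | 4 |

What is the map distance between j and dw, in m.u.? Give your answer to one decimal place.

27.5 m.u.

The two most frequent reciprocal classes, m + dw and + j +, are the parental types, so the F1 was m + dw / + j +.
The two rarest classes, m j dw and + + +, are the double crossovers. Comparing them with the parentals, only the j allele has switched, so j is the middle locus and the order is m – j – dw.
Crossovers in the j–dw interval produce the single-crossover classes m + + and + j dw (98 + 112 = 210) plus the double crossovers (10).
RF(j–dw) = (210 + 10) / 800 = 220/800 = 0.2750 → 27.5 m.u.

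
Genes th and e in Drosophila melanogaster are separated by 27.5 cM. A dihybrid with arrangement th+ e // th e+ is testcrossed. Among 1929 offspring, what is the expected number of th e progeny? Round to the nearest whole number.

265

A map distance of 27.5 cM corresponds to a recombination frequency of 0.275.
The F1 is th+ e / th e+, so th e is a recombinant gamete class with expected frequency r/2 = 0.275/2 = 0.1375.
Expected number = 0.1375 × 1929 = 265.24 ≈ 265.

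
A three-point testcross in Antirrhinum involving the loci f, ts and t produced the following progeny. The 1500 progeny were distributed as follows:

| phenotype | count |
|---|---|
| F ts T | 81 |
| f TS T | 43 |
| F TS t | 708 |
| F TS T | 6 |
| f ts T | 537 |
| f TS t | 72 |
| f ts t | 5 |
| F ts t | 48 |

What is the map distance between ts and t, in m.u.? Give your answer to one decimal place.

The two most frequent reciprocal classes, f ts T and F TS t, are the parental types, so the F1 was f ts T / F TS t.
The two rarest classes, f ts t and F TS T, are the double crossovers. Comparing them with the parentals, only the t allele has switched, so t is the middle locus and the order is ts – t – f.
Crossovers in the ts–t interval produce the single-crossover classes f TS T and F ts t (43 + 48 = 91) plus the double crossovers (11).
RF(ts–t) = (91 + 11) / 1500 = 102/1500 = 0.0680 → 6.8 m.u.

6.8 m.u.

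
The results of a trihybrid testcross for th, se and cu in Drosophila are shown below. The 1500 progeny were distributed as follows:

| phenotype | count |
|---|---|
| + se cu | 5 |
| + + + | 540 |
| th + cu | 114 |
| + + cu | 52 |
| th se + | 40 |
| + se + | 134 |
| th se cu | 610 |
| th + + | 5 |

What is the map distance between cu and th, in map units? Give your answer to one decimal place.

6.8 map units

The two most frequent reciprocal classes, th se cu and + + +, are the parental types, so the F1 was th se cu / + + +.
The two rarest classes, + se cu and th + +, are the double crossovers. Comparing them with the parentals, only the th allele has switched, so th is the middle locus and the order is se – th – cu.
Crossovers in the th–cu interval produce the single-crossover classes th se + and + + cu (40 + 52 = 92) plus the double crossovers (10).
RF(th–cu) = (92 + 10) / 1500 = 102/1500 = 0.0680 → 6.8 map units.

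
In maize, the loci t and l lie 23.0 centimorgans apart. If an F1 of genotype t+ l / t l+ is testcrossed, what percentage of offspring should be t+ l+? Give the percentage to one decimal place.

A map distance of 23.0 centimorgans corresponds to a recombination frequency of 0.230.
The F1 is t+ l / t l+, so t+ l+ is a recombinant gamete class with expected frequency r/2 = 0.230/2 = 0.1150.
That is 0.1150 = 11.5% of the progeny.

11.5%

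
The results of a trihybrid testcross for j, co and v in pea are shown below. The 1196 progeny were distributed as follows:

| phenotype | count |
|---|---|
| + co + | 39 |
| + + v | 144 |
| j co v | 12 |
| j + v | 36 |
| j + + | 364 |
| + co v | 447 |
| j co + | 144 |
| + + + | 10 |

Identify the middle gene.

j

The two most frequent reciprocal classes, + co v and j + +, are the parental types, so the F1 was + co v / j + +.
The two rarest classes, j co v and + + +, are the double crossovers. Comparing them with the parentals, only the j allele has switched, so j is the middle locus and the order is co – j – v.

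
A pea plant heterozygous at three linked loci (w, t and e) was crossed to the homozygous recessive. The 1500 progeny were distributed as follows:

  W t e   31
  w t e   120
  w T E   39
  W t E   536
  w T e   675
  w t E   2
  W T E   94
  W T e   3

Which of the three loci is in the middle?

w

The two most frequent reciprocal classes, W t E and w T e, are the parental types, so the F1 was W t E / w T e.
The two rarest classes, w t E and W T e, are the double crossovers. Comparing them with the parentals, only the w allele has switched, so w is the middle locus and the order is e – w – t.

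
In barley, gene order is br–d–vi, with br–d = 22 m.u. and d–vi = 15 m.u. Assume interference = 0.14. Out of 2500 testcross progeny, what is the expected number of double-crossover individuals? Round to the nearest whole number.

71

Map distances give recombination frequencies of 0.220 and 0.150 for the two intervals.
With interference 0.14 (so coincidence = 0.86), expected double-crossover frequency = 0.220 × 0.150 × 0.86 = 0.02838.
Expected number = 0.02838 × 2500 = 70.95 ≈ 71.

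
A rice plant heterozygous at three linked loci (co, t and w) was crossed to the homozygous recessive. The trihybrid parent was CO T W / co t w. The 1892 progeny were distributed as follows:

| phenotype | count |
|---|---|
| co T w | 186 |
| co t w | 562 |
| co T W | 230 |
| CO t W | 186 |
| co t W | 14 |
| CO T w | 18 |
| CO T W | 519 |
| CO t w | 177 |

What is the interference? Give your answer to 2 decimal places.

0.66

The two rarest classes, CO T w and co t W, are the double crossovers. Comparing them with the parentals, only the w allele has switched, so w is the middle locus and the order is t – w – co.
t–w: (372 + 32)/1892 = 0.2135; w–co: (407 + 32)/1892 = 0.2320.
Expected DCO frequency = 0.2135 × 0.2320 ≈ 0.04953; observed = 32/1892 ≈ 0.01691.
Coefficient of coincidence = 0.01691/0.04953 ≈ 0.34; interference = 1 − 0.34 = 0.66.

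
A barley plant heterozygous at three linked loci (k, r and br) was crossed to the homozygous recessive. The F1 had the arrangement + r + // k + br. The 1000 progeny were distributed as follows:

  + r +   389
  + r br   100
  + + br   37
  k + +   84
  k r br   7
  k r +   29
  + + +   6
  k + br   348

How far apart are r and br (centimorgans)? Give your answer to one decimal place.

19.7 centimorgans

The two rarest classes, + + + and k r br, are the double crossovers. Comparing them with the parentals, only the r allele has switched, so r is the middle locus and the order is k – r – br.
Crossovers in the r–br interval produce the single-crossover classes + r br and k + + (100 + 84 = 184) plus the double crossovers (13).
RF(r–br) = (184 + 13) / 1000 = 197/1000 = 0.1970 → 19.7 centimorgans.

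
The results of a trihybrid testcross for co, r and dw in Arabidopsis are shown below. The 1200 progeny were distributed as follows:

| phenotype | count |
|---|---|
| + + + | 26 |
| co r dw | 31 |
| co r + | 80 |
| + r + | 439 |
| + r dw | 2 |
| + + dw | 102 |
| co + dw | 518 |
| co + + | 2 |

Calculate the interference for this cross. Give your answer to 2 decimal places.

0.58

The two most frequent reciprocal classes, + r + and co + dw, are the parental types, so the F1 was + r + / co + dw.
The two rarest classes, + r dw and co + +, are the double crossovers. Comparing them with the parentals, only the dw allele has switched, so dw is the middle locus and the order is co – dw – r.
co–dw: (182 + 4)/1200 = 0.1550; dw–r: (57 + 4)/1200 = 0.0508.
Expected DCO frequency = 0.1550 × 0.0508 ≈ 0.00787; observed = 4/1200 ≈ 0.00333.
Coefficient of coincidence = 0.00333/0.00787 ≈ 0.42; interference = 1 − 0.42 = 0.58.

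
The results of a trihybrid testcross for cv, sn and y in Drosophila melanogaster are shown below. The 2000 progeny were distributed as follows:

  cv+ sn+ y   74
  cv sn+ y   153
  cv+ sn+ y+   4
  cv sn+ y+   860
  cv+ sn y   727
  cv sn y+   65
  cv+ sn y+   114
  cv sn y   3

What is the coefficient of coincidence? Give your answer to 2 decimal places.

0.35

The two most frequent reciprocal classes, cv sn+ y+ and cv+ sn y, are the parental types, so the F1 was cv sn+ y+ / cv+ sn y.
The two rarest classes, cv+ sn+ y+ and cv sn y, are the double crossovers. Comparing them with the parentals, only the cv allele has switched, so cv is the middle locus and the order is y – cv – sn.
y–cv: (267 + 7)/2000 = 0.1370; cv–sn: (139 + 7)/2000 = 0.0730.
Expected DCO frequency = 0.1370 × 0.0730 ≈ 0.01000; observed = 7/2000 ≈ 0.00350.
Coefficient of coincidence = 0.00350/0.01000 ≈ 0.35.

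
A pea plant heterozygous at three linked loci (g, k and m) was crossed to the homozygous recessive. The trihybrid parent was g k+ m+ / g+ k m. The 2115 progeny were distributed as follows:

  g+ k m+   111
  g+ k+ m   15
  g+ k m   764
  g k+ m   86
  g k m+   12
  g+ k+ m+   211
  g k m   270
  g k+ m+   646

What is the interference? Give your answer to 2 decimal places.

The two rarest classes, g k m+ and g+ k+ m, are the double crossovers. Comparing them with the parentals, only the k allele has switched, so k is the middle locus and the order is m – k – g.
m–k: (197 + 27)/2115 = 0.1059; k–g: (481 + 27)/2115 = 0.2402.
Expected DCO frequency = 0.1059 × 0.2402 ≈ 0.02544; observed = 27/2115 ≈ 0.01277.
Coefficient of coincidence = 0.01277/0.02544 ≈ 0.50; interference = 1 − 0.50 = 0.50.

0.50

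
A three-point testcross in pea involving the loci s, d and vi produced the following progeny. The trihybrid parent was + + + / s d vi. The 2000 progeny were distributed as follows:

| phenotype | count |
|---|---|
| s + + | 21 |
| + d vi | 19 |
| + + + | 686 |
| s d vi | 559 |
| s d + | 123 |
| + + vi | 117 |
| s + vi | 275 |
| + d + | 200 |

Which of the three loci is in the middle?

The two rarest classes, s + + and + d vi, are the double crossovers. Comparing them with the parentals, only the s allele has switched, so s is the middle locus and the order is d – s – vi.

s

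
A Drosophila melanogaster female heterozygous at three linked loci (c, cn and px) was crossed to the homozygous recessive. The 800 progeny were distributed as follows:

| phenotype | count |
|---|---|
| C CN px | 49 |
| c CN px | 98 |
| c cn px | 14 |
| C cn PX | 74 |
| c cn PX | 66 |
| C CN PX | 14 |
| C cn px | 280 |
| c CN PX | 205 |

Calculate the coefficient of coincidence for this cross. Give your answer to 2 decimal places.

The two most frequent reciprocal classes, C cn px and c CN PX, are the parental types, so the F1 was C cn px / c CN PX.
The two rarest classes, c cn px and C CN PX, are the double crossovers. Comparing them with the parentals, only the c allele has switched, so c is the middle locus and the order is px – c – cn.
px–c: (172 + 28)/800 = 0.2500; c–cn: (115 + 28)/800 = 0.1787.
Expected DCO frequency = 0.2500 × 0.1787 ≈ 0.04467; observed = 28/800 ≈ 0.03500.
Coefficient of coincidence = 0.03500/0.04467 ≈ 0.78.

0.78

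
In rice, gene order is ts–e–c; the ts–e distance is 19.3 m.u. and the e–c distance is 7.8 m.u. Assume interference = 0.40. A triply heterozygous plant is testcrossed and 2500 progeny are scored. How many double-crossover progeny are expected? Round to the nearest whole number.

23

Map distances give recombination frequencies of 0.193 and 0.078 for the two intervals.
With interference 0.40 (so coincidence = 0.60), expected double-crossover frequency = 0.193 × 0.078 × 0.60 = 0.00903.
Expected number = 0.00903 × 2500 = 22.58 ≈ 23.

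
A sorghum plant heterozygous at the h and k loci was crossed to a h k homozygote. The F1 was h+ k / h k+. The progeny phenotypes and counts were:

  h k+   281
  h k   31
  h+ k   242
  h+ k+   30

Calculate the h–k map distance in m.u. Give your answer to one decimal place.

10.4 m.u.

The recombinant classes are h+ k+ and h k: 30 + 31 = 61.
Recombination frequency = 61/584 = 0.1045 ≈ 10.4%, i.e. 10.4 m.u.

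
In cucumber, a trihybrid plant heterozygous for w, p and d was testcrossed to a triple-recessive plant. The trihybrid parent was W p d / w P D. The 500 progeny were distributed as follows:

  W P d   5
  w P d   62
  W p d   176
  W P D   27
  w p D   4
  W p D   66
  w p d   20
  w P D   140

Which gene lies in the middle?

The two rarest classes, W P d and w p D, are the double crossovers. Comparing them with the parentals, only the p allele has switched, so p is the middle locus and the order is w – p – d.

p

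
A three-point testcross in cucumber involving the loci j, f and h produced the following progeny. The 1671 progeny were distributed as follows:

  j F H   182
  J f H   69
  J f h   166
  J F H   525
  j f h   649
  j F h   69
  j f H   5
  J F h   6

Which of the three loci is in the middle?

The two most frequent reciprocal classes, j f h and J F H, are the parental types, so the F1 was j f h / J F H.
The two rarest classes, j f H and J F h, are the double crossovers. Comparing them with the parentals, only the h allele has switched, so h is the middle locus and the order is f – h – j.

h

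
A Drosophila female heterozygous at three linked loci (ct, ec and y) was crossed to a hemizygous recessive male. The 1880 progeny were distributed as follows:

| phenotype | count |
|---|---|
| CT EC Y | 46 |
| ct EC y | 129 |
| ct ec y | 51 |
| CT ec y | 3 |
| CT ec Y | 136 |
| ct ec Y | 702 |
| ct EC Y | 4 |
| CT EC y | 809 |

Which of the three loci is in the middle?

The two most frequent reciprocal classes, ct ec Y and CT EC y, are the parental types, so the F1 was ct ec Y / CT EC y.
The two rarest classes, ct EC Y and CT ec y, are the double crossovers. Comparing them with the parentals, only the ec allele has switched, so ec is the middle locus and the order is y – ec – ct.

ec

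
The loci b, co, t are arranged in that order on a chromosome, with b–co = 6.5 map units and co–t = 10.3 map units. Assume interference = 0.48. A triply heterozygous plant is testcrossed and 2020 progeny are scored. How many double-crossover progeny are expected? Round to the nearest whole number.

Map distances give recombination frequencies of 0.065 and 0.103 for the two intervals.
With interference 0.48 (so coincidence = 0.52), expected double-crossover frequency = 0.065 × 0.103 × 0.52 = 0.00348.
Expected number = 0.00348 × 2020 = 7.03 ≈ 7.

7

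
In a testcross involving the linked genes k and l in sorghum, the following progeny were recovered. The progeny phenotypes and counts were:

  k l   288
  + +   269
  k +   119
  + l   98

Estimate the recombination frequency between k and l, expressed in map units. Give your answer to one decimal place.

28.0 map units

The two most frequent classes, + + (269) and k l (288), are the parental types, so the F1 was + + / k l.
The recombinant classes are + l and k +: 98 + 119 = 217.
Recombination frequency = 217/774 = 0.2804 ≈ 28.0%, i.e. 28.0 map units.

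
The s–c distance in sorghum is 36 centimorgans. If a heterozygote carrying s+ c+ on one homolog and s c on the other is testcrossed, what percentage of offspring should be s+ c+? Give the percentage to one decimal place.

32.0%

A map distance of 36 centimorgans corresponds to a recombination frequency of 0.360.
The F1 is s+ c+ / s c, so s+ c+ is a parental gamete class with expected frequency (1 − r)/2 = 0.640/2 = 0.3200.
That is 0.3200 = 32.0% of the progeny.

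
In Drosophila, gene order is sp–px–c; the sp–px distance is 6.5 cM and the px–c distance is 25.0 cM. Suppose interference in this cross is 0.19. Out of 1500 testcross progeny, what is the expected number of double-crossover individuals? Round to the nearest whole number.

20

Map distances give recombination frequencies of 0.065 and 0.250 for the two intervals.
With interference 0.19 (so coincidence = 0.81), expected double-crossover frequency = 0.065 × 0.250 × 0.81 = 0.01316.
Expected number = 0.01316 × 1500 = 19.74 ≈ 20.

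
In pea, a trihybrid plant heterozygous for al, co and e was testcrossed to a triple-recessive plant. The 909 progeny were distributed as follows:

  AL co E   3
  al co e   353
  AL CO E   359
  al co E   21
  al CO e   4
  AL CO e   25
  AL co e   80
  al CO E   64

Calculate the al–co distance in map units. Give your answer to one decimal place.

The two most frequent reciprocal classes, al co e and AL CO E, are the parental types, so the F1 was al co e / AL CO E.
The two rarest classes, al CO e and AL co E, are the double crossovers. Comparing them with the parentals, only the co allele has switched, so co is the middle locus and the order is e – co – al.
Crossovers in the co–al interval produce the single-crossover classes AL co e and al CO E (80 + 64 = 144) plus the double crossovers (7).
RF(co–al) = (144 + 7) / 909 = 151/909 = 0.1661 → 16.6 map units.

16.6 map units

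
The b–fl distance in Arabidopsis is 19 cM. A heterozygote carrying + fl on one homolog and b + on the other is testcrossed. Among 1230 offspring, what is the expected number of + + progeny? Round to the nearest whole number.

117

A map distance of 19 cM corresponds to a recombination frequency of 0.190.
The F1 is + fl / b +, so + + is a recombinant gamete class with expected frequency r/2 = 0.190/2 = 0.0950.
Expected number = 0.0950 × 1230 = 116.85 ≈ 117.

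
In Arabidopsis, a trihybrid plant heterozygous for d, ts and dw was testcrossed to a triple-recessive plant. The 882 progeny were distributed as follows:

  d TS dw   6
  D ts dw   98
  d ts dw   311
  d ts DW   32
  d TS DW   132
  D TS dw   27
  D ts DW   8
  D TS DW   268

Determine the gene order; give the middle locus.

ts

The two most frequent reciprocal classes, d ts dw and D TS DW, are the parental types, so the F1 was d ts dw / D TS DW.
The two rarest classes, d TS dw and D ts DW, are the double crossovers. Comparing them with the parentals, only the ts allele has switched, so ts is the middle locus and the order is d – ts – dw.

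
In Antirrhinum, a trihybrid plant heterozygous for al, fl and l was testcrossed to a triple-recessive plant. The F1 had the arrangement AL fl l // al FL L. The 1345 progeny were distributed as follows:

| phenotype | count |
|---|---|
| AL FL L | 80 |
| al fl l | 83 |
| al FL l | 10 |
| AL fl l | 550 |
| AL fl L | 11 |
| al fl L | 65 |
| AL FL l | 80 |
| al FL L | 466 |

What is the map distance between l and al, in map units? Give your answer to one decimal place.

13.7 map units

The two rarest classes, AL fl L and al FL l, are the double crossovers. Comparing them with the parentals, only the l allele has switched, so l is the middle locus and the order is fl – l – al.
Crossovers in the l–al interval produce the single-crossover classes al fl l and AL FL L (83 + 80 = 163) plus the double crossovers (21).
RF(l–al) = (163 + 21) / 1345 = 184/1345 = 0.1368 → 13.7 map units.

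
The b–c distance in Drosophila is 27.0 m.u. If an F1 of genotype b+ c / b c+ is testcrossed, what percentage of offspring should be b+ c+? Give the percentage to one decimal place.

13.5%

A map distance of 27.0 m.u. corresponds to a recombination frequency of 0.270.
The F1 is b+ c / b c+, so b+ c+ is a recombinant gamete class with expected frequency r/2 = 0.270/2 = 0.1350.
That is 0.1350 = 13.5% of the progeny.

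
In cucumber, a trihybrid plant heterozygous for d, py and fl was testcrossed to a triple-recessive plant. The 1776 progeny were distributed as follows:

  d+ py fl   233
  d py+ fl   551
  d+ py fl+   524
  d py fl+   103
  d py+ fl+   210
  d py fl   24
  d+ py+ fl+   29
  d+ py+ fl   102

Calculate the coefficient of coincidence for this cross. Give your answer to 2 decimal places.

0.74

The two most frequent reciprocal classes, d+ py fl+ and d py+ fl, are the parental types, so the F1 was d+ py fl+ / d py+ fl.
The two rarest classes, d+ py+ fl+ and d py fl, are the double crossovers. Comparing them with the parentals, only the py allele has switched, so py is the middle locus and the order is fl – py – d.
fl–py: (443 + 53)/1776 = 0.2793; py–d: (205 + 53)/1776 = 0.1453.
Expected DCO frequency = 0.2793 × 0.1453 ≈ 0.04058; observed = 53/1776 ≈ 0.02984.
Coefficient of coincidence = 0.02984/0.04058 ≈ 0.74.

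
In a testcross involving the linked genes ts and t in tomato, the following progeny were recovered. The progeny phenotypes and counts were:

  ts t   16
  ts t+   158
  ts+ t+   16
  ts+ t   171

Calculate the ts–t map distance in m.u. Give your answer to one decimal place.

The two most frequent classes, ts+ t (171) and ts t+ (158), are the parental types, so the F1 was ts+ t / ts t+.
The recombinant classes are ts+ t+ and ts t: 16 + 16 = 32.
Recombination frequency = 32/361 = 0.0886 ≈ 8.9%, i.e. 8.9 m.u.

8.9 m.u.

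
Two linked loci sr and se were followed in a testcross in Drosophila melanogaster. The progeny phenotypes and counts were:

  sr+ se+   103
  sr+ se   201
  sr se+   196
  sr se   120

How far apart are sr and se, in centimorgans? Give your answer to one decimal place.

36.0 centimorgans

The two most frequent classes, sr+ se (201) and sr se+ (196), are the parental types, so the F1 was sr+ se / sr se+.
The recombinant classes are sr+ se+ and sr se: 103 + 120 = 223.
Recombination frequency = 223/620 = 0.3597 ≈ 36.0%, i.e. 36.0 centimorgans.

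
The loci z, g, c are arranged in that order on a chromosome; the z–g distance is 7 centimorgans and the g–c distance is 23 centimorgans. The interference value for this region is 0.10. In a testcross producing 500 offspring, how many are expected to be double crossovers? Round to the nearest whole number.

Map distances give recombination frequencies of 0.070 and 0.230 for the two intervals.
With interference 0.10 (so coincidence = 0.90), expected double-crossover frequency = 0.070 × 0.230 × 0.90 = 0.01449.
Expected number = 0.01449 × 500 = 7.25 ≈ 7.

7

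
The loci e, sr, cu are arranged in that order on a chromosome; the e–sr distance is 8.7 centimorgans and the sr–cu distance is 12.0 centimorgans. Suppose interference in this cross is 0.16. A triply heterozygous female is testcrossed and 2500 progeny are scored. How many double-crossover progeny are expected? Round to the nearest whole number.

Map distances give recombination frequencies of 0.087 and 0.120 for the two intervals.
With interference 0.16 (so coincidence = 0.84), expected double-crossover frequency = 0.087 × 0.120 × 0.84 = 0.00877.
Expected number = 0.00877 × 2500 = 21.92 ≈ 22.

22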